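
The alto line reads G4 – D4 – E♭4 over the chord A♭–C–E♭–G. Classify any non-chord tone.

The harmony at that moment is A♭ major seventh chord (A♭, C, E♭, G); D4 is not a chord tone.
It is approached by leap down from G4 and left by step up to E♭4.
Leap in, step out — an appoggiatura.

D4 is an appoggiatura.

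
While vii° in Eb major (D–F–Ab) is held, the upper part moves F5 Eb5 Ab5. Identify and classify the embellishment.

Eb5 is an escape tone.

The harmony at that moment is D diminished triad (D, F, Ab); Eb5 is not a chord tone.
It is approached by step down from F5 and left by leap up to Ab5.
Step in, leap out — an escape tone.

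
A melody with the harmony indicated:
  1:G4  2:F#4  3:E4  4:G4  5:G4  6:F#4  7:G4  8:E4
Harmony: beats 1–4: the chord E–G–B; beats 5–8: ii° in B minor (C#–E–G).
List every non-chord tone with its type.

F#4 (beat 2) — passing tone; F#4 (beat 6) — neighbor tone.

The harmony at that moment is E minor triad (E, G, B); F#4 is not a chord tone.
It is approached by step down from G4 and left by step down to E4.
Step in, step out in the same direction — a passing tone.
The harmony at that moment is C# diminished triad (C#, E, G); F#4 is not a chord tone.
It is approached by step down from G4 and left by step up to G4.
Step away and step back to the same note — a neighbor tone (lower neighbor).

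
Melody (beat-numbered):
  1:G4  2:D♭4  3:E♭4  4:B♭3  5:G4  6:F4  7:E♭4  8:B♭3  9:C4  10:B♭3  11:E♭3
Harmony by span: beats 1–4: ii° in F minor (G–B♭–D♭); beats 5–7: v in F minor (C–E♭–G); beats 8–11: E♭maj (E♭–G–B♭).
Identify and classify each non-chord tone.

The harmony at that moment is G diminished triad (G, B♭, D♭); E♭4 is not a chord tone.
It is approached by step up from D♭4 and left by leap down to B♭3.
Step in, leap out — an escape tone.
The harmony at that moment is C minor triad (C, E♭, G); F4 is not a chord tone.
It is approached by step down from G4 and left by step down to E♭4.
Step in, step out in the same direction — a passing tone.
The harmony at that moment is E♭ major triad (E♭, G, B♭); C4 is not a chord tone.
It is approached by step up from B♭3 and left by step down to B♭3.
Step away and step back to the same note — a neighbor tone (upper neighbor).

E♭4 (beat 3) — escape tone; F4 (beat 6) — passing tone; C4 (beat 9) — neighbor tone.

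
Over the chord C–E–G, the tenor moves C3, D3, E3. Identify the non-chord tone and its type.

D3 is a passing tone.

The harmony at that moment is C major triad (C, E, G); D3 is not a chord tone.
It is approached by step up from C3 and left by step up to E3.
Step in, step out in the same direction — a passing tone.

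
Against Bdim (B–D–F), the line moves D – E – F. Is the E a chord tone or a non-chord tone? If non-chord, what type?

The harmony at that moment is B diminished triad (B, D, F); E is not a chord tone.
It is approached by step up from D and left by step up to F.
Step in, step out in the same direction — a passing tone.

Non-chord tone — a passing tone.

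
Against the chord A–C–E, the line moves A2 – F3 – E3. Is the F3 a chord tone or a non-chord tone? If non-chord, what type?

Non-chord tone — an appoggiatura.

The harmony at that moment is A minor triad (A, C, E); F3 is not a chord tone.
It is approached by leap up from A2 and left by step down to E3.
Leap in, step out — an appoggiatura.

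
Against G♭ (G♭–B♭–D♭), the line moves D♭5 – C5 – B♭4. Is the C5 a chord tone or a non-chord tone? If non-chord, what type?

Non-chord tone — a passing tone.

The harmony at that moment is G♭ major triad (G♭, B♭, D♭); C5 is not a chord tone.
It is approached by step down from D♭5 and left by step down to B♭4.
Step in, step out in the same direction — a passing tone.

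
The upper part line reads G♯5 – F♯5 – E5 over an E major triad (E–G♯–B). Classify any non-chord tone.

The harmony at that moment is E major triad (E, G♯, B); F♯5 is not a chord tone.
It is approached by step down from G♯5 and left by step down to E5.
Step in, step out in the same direction — a passing tone.

F♯5 is a passing tone.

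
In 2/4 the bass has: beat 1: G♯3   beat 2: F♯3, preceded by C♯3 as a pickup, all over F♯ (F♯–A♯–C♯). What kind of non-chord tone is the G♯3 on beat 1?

Appoggiatura.

The harmony at that moment is F♯ major triad (F♯, A♯, C♯); G♯3 is not a chord tone.
It is approached by leap up from C♯3 and left by step down to F♯3.
Leap in, step out, metrically accented — an appoggiatura.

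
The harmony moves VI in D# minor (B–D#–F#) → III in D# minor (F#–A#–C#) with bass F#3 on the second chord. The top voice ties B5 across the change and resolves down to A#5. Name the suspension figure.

4–3 suspension.

At the second chord the bass is F#3. The suspended B5 lies a fourth above the bass; after resolving down by step to A#5, the interval above the bass becomes a third.
Suspension figures are named by those two intervals: 4–3.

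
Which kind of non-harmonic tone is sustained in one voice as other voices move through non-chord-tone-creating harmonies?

Pedal tone.

Approach: none. Departure: none — a single pitch is sustained while the chords change around it, passing through harmonies that do not contain it.
No melodic motion at all; the dissonance is created entirely by the moving harmonies against the stationary note — a pedal tone (pedal point).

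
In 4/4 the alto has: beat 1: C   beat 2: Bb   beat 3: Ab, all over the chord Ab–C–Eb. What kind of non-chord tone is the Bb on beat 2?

The harmony at that moment is Ab major triad (Ab, C, Eb); Bb is not a chord tone.
It is approached by step down from C and left by step down to Ab.
Step in, step out in the same direction — a passing tone.

Passing tone.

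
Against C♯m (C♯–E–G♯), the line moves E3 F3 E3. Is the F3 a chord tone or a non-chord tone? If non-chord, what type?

The harmony at that moment is C♯ minor triad (C♯, E, G♯); F3 is not a chord tone.
It is approached by step up from E3 and left by step down to E3.
Step away and step back to the same note — a neighbor tone (upper neighbor).

Non-chord tone — a neighbor tone.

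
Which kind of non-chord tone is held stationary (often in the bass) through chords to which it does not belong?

Pedal tone.

Approach: none. Departure: none — a single pitch is sustained while the chords change around it, passing through harmonies that do not contain it.
No melodic motion at all; the dissonance is created entirely by the moving harmonies against the stationary note — a pedal tone (pedal point).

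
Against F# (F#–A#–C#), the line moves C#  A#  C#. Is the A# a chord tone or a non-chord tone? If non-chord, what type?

Chord tone (the third of F# major triad).

F# major triad contains F#, A#, C#; A# is the third, so it is a chord tone.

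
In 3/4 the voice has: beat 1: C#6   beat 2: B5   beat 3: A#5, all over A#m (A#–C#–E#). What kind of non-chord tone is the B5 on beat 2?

The harmony at that moment is A# minor triad (A#, C#, E#); B5 is not a chord tone.
It is approached by step down from C#6 and left by step down to A#5.
Step in, step out in the same direction — a passing tone.

Passing tone.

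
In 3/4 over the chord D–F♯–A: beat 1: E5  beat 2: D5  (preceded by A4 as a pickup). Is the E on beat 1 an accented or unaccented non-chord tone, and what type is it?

The harmony at that moment is D major triad (D, F♯, A); E5 is not a chord tone.
It is approached by leap up from A4 and left by step down to D5.
Leap in, step out — an appoggiatura.
It falls on the downbeat, so it is accented.

Accented appoggiatura.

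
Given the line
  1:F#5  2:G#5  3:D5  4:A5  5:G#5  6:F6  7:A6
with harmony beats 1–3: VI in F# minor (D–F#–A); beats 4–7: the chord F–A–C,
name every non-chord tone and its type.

G#5 (beat 2) — escape tone; G#5 (beat 5) — escape tone.

The harmony at that moment is D major triad (D, F#, A); G#5 is not a chord tone.
It is approached by step up from F#5 and left by leap down to D5.
Step in, leap out — an escape tone.
The harmony at that moment is F major triad (F, A, C); G#5 is not a chord tone.
It is approached by step down from A5 and left by leap up to F6.
Step in, leap out — an escape tone.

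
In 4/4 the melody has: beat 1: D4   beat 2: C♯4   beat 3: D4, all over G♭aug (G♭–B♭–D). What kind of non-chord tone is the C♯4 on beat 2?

The harmony at that moment is G♭ augmented triad (G♭, B♭, D); C♯4 is not a chord tone.
It is approached by step down from D4 and left by step up to D4.
Step away and step back to the same note — a neighbor tone (lower neighbor).

Lower neighbor tone.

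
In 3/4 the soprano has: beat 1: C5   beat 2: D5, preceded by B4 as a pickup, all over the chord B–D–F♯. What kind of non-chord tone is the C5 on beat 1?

Passing tone.

The harmony at that moment is B minor triad (B, D, F♯); C5 is not a chord tone.
It is approached by step up from B4 and left by step up to D5.
Step in, step out in the same direction — a passing tone.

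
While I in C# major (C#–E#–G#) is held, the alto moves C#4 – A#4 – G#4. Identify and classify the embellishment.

The harmony at that moment is C# major triad (C#, E#, G#); A#4 is not a chord tone.
It is approached by leap up from C#4 and left by step down to G#4.
Leap in, step out — an appoggiatura.

A#4 is an appoggiatura.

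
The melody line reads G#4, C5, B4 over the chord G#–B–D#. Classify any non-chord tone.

C5 is an appoggiatura.

The harmony at that moment is G# minor triad (G#, B, D#); C5 is not a chord tone.
It is approached by leap up from G#4 and left by step down to B4.
Leap in, step out — an appoggiatura.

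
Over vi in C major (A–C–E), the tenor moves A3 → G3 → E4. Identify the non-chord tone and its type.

G3 is an escape tone.

The harmony at that moment is A minor triad (A, C, E); G3 is not a chord tone.
It is approached by step down from A3 and left by leap up to E4.
Step in, leap out — an escape tone.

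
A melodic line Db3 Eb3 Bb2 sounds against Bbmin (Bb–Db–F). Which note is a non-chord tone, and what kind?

The harmony at that moment is Bb minor triad (Bb, Db, F); Eb3 is not a chord tone.
It is approached by step up from Db3 and left by leap down to Bb2.
Step in, leap out — an escape tone.

Eb3 is an escape tone.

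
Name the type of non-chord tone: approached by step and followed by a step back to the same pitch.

Neighbor tone.

Approach: by step. Departure: by step in the opposite direction, back to the starting pitch.
Stepwise on both sides but reversing to return to the same chord tone — a neighbor tone. (Had it continued onward in the same direction it would be a passing tone instead.)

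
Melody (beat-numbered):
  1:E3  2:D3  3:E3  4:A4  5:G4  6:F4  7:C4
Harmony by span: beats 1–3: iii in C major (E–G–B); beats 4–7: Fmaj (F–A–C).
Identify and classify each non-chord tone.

The harmony at that moment is E minor triad (E, G, B); D3 is not a chord tone.
It is approached by step down from E3 and left by step up to E3.
Step away and step back to the same note — a neighbor tone (lower neighbor).
The harmony at that moment is F major triad (F, A, C); G4 is not a chord tone.
It is approached by step down from A4 and left by step down to F4.
Step in, step out in the same direction — a passing tone.

D3 (beat 2) — neighbor tone; G4 (beat 5) — passing tone.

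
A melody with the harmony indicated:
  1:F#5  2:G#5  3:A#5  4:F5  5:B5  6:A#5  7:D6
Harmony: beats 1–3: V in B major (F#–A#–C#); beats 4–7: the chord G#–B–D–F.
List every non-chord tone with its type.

The harmony at that moment is F# major triad (F#, A#, C#); G#5 is not a chord tone.
It is approached by step up from F#5 and left by step up to A#5.
Step in, step out in the same direction — a passing tone.
The harmony at that moment is G# diminished seventh chord (G#, B, D, F); A#5 is not a chord tone.
It is approached by step down from B5 and left by leap up to D6.
Step in, leap out — an escape tone.

G#5 (beat 2) — passing tone; A#5 (beat 6) — escape tone.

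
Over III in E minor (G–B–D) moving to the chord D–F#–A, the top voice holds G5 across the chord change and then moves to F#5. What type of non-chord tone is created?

The harmony at that moment is D major triad (D, F#, A); G5 is not a chord tone.
It is held over (the same pitch as the preceding G5) and left by step down to F#5.
Held over from the previous chord and resolving down by step — a suspension.

G5 is a suspension.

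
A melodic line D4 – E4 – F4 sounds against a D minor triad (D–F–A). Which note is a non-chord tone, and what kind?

The harmony at that moment is D minor triad (D, F, A); E4 is not a chord tone.
It is approached by step up from D4 and left by step up to F4.
Step in, step out in the same direction — a passing tone.

E4 is a passing tone.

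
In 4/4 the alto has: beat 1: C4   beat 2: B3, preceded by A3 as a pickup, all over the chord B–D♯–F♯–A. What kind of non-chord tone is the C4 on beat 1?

Appoggiatura.

The harmony at that moment is B dominant seventh chord (B, D♯, F♯, A); C4 is not a chord tone.
It is approached by leap up from A3 and left by step down to B3.
Leap in, step out, metrically accented — an appoggiatura.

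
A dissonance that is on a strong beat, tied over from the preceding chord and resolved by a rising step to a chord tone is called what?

Retardation.

Approach: by preparation — the pitch is first a chord tone, then held (tied or repeated) while the harmony changes under it. Departure: up by step. Metric position: strong.
A prepared dissonance that resolves upward by step — a retardation. (The same figure resolving downward would be a suspension.)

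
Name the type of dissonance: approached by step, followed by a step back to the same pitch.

Approach: by step. Departure: by step in the opposite direction, back to the starting pitch.
Stepwise on both sides but reversing to return to the same chord tone — a neighbor tone. (Had it continued onward in the same direction it would be a passing tone instead.)

Neighbor tone.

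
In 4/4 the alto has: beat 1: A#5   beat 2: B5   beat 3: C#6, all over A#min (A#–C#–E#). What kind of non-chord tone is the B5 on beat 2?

Passing tone.

The harmony at that moment is A# minor triad (A#, C#, E#); B5 is not a chord tone.
It is approached by step up from A#5 and left by step up to C#6.
Step in, step out in the same direction — a passing tone.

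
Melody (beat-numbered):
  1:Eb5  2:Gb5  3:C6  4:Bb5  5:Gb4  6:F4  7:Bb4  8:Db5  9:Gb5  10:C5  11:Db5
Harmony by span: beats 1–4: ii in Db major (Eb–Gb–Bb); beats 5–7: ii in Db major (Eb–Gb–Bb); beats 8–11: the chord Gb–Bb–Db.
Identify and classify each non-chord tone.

C6 (beat 3) — appoggiatura; F4 (beat 6) — escape tone; C5 (beat 10) — appoggiatura.

The harmony at that moment is Eb minor triad (Eb, Gb, Bb); C6 is not a chord tone.
It is approached by leap up from Gb5 and left by step down to Bb5.
Leap in, step out — an appoggiatura.
The harmony at that moment is Eb minor triad (Eb, Gb, Bb); F4 is not a chord tone.
It is approached by step down from Gb4 and left by leap up to Bb4.
Step in, leap out — an escape tone.
The harmony at that moment is Gb major triad (Gb, Bb, Db); C5 is not a chord tone.
It is approached by leap down from Gb5 and left by step up to Db5.
Leap in, step out — an appoggiatura.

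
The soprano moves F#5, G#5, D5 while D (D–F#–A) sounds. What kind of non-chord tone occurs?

The harmony at that moment is D major triad (D, F#, A); G#5 is not a chord tone.
It is approached by step up from F#5 and left by leap down to D5.
Step in, leap out — an escape tone.

G#5 is an escape tone.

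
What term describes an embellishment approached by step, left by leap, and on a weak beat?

Approach: by step. Departure: by leap. Metric position: weak.
Step in, leap out, from a weak position — an escape tone (échappée). (It is the mirror image of the appoggiatura, which leaps in and steps out on a strong beat.)

Escape tone.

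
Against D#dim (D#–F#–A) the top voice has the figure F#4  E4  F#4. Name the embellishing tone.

The harmony at that moment is D# diminished triad (D#, F#, A); E4 is not a chord tone.
It is approached by step down from F#4 and left by step up to F#4.
Step away and step back to the same note — a neighbor tone (lower neighbor).

E4 is a neighbor tone.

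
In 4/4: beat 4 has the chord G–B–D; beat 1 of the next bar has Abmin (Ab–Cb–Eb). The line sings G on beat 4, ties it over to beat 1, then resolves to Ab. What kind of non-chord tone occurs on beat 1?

Retardation.

The harmony at that moment is Ab minor triad (Ab, Cb, Eb); G is not a chord tone.
It is held over (the same pitch as the preceding G) and left by step up to Ab.
Held over from the previous chord and resolving up by step — a retardation.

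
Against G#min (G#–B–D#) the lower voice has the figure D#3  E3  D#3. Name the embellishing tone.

E3 is a neighbor tone.

The harmony at that moment is G# minor triad (G#, B, D#); E3 is not a chord tone.
It is approached by step up from D#3 and left by step down to D#3.
Step away and step back to the same note — a neighbor tone (upper neighbor).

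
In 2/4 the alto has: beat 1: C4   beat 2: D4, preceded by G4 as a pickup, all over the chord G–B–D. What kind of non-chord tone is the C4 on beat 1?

The harmony at that moment is G major triad (G, B, D); C4 is not a chord tone.
It is approached by leap down from G4 and left by step up to D4.
Leap in, step out, metrically accented — an appoggiatura.

Appoggiatura.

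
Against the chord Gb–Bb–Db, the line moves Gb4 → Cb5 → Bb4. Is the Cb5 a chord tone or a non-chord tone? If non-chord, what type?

Non-chord tone — an appoggiatura.

The harmony at that moment is Gb major triad (Gb, Bb, Db); Cb5 is not a chord tone.
It is approached by leap up from Gb4 and left by step down to Bb4.
Leap in, step out — an appoggiatura.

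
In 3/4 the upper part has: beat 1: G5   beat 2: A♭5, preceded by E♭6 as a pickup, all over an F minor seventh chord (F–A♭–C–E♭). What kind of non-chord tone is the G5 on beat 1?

Appoggiatura.

The harmony at that moment is F minor seventh chord (F, A♭, C, E♭); G5 is not a chord tone.
It is approached by leap down from E♭6 and left by step up to A♭5.
Leap in, step out, metrically accented — an appoggiatura.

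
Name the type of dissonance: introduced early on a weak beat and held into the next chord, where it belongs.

Anticipation.

Approach: ahead of the chord change (typically by step), so it is dissonant against the current harmony. Departure: none — the same pitch is restated or held and is a chord tone of the new harmony.
Dissonant first, consonant once the harmony catches up: the note simply arrives early — an anticipation. (The reverse timing, consonant first and dissonant after the change, would be a suspension or retardation.)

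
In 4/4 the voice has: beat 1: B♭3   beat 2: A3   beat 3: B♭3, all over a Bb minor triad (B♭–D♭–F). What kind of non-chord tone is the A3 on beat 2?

Lower neighbor tone.

The harmony at that moment is B♭ minor triad (B♭, D♭, F); A3 is not a chord tone.
It is approached by step down from B♭3 and left by step up to B♭3.
Step away and step back to the same note — a neighbor tone (lower neighbor).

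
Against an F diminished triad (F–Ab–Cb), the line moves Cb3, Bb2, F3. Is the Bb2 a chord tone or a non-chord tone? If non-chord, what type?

The harmony at that moment is F diminished triad (F, Ab, Cb); Bb2 is not a chord tone.
It is approached by step down from Cb3 and left by leap up to F3.
Step in, leap out — an escape tone.

Non-chord tone — an escape tone.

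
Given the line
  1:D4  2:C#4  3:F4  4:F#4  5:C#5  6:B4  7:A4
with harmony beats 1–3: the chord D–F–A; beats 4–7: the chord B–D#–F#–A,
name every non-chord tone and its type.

C#4 (beat 2) — escape tone; C#5 (beat 5) — appoggiatura.

The harmony at that moment is D minor triad (D, F, A); C#4 is not a chord tone.
It is approached by step down from D4 and left by leap up to F4.
Step in, leap out — an escape tone.
The harmony at that moment is B dominant seventh chord (B, D#, F#, A); C#5 is not a chord tone.
It is approached by leap up from F#4 and left by step down to B4.
Leap in, step out — an appoggiatura.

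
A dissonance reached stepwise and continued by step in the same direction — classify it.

Approach: by step. Departure: by step, continuing in the same direction.
Stepwise on both sides with no change of direction means the note fills in the space between two different chord tones — a passing tone. (Had it turned back to its starting note it would be a neighbor tone instead.)

Passing tone.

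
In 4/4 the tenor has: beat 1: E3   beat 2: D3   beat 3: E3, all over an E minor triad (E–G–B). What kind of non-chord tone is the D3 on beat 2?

Lower neighbor tone.

The harmony at that moment is E minor triad (E, G, B); D3 is not a chord tone.
It is approached by step down from E3 and left by step up to E3.
Step away and step back to the same note — a neighbor tone (lower neighbor).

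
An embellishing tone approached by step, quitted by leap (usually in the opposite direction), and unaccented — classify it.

Escape tone.

Approach: by step. Departure: by leap. Metric position: weak.
Step in, leap out, from a weak position — an escape tone (échappée). (It is the mirror image of the appoggiatura, which leaps in and steps out on a strong beat.)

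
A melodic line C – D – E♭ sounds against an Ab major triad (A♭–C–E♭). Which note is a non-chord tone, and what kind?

The harmony at that moment is A♭ major triad (A♭, C, E♭); D is not a chord tone.
It is approached by step up from C and left by step up to E♭.
Step in, step out in the same direction — a passing tone.

D is a passing tone.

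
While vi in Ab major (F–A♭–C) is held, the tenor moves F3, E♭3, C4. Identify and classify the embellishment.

E♭3 is an escape tone.

The harmony at that moment is F minor triad (F, A♭, C); E♭3 is not a chord tone.
It is approached by step down from F3 and left by leap up to C4.
Step in, leap out — an escape tone.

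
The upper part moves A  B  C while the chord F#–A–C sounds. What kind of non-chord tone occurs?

B is a passing tone.

The harmony at that moment is F# diminished triad (F#, A, C); B is not a chord tone.
It is approached by step up from A and left by step up to C.
Step in, step out in the same direction — a passing tone.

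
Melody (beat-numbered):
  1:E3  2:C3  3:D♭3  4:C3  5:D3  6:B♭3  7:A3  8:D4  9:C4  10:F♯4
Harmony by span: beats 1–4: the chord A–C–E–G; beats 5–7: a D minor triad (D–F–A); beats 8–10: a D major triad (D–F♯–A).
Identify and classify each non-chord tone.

D♭3 (beat 3) — neighbor tone; B♭3 (beat 6) — appoggiatura; C4 (beat 9) — escape tone.

The harmony at that moment is A minor seventh chord (A, C, E, G); D♭3 is not a chord tone.
It is approached by step up from C3 and left by step down to C3.
Step away and step back to the same note — a neighbor tone (upper neighbor).
The harmony at that moment is D minor triad (D, F, A); B♭3 is not a chord tone.
It is approached by leap up from D3 and left by step down to A3.
Leap in, step out — an appoggiatura.
The harmony at that moment is D major triad (D, F♯, A); C4 is not a chord tone.
It is approached by step down from D4 and left by leap up to F♯4.
Step in, leap out — an escape tone.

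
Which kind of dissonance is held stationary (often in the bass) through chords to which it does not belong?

Pedal tone.

Approach: none. Departure: none — a single pitch is sustained while the chords change around it, passing through harmonies that do not contain it.
No melodic motion at all; the dissonance is created entirely by the moving harmonies against the stationary note — a pedal tone (pedal point).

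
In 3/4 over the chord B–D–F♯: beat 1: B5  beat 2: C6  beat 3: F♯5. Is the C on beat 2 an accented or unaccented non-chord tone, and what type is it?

Unaccented escape tone.

The harmony at that moment is B minor triad (B, D, F♯); C6 is not a chord tone.
It is approached by step up from B5 and left by leap down to F♯5.
Step in, leap out — an escape tone.
It falls on a weak beat, so it is unaccented.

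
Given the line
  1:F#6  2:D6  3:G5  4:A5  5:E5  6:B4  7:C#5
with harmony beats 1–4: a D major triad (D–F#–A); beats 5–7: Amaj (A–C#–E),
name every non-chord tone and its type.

The harmony at that moment is D major triad (D, F#, A); G5 is not a chord tone.
It is approached by leap down from D6 and left by step up to A5.
Leap in, step out — an appoggiatura.
The harmony at that moment is A major triad (A, C#, E); B4 is not a chord tone.
It is approached by leap down from E5 and left by step up to C#5.
Leap in, step out — an appoggiatura.

G5 (beat 3) — appoggiatura; B4 (beat 6) — appoggiatura.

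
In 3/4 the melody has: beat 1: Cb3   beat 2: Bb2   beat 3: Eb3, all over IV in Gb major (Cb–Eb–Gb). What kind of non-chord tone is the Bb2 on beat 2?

Escape tone.

The harmony at that moment is Cb major triad (Cb, Eb, Gb); Bb2 is not a chord tone.
It is approached by step down from Cb3 and left by leap up to Eb3.
Step in, leap out, on a weak beat — an escape tone.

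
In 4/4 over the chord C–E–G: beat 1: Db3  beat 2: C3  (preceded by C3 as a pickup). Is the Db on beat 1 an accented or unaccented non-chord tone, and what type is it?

Accented neighbor tone.

The harmony at that moment is C major triad (C, E, G); Db3 is not a chord tone.
It is approached by step up from C3 and left by step down to C3.
Step away and step back to the same note — a neighbor tone (upper neighbor).
It falls on the downbeat, so it is accented.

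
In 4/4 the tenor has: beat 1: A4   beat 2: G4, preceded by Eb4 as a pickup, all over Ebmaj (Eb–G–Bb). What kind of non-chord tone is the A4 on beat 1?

The harmony at that moment is Eb major triad (Eb, G, Bb); A4 is not a chord tone.
It is approached by leap up from Eb4 and left by step down to G4.
Leap in, step out, metrically accented — an appoggiatura.

Appoggiatura.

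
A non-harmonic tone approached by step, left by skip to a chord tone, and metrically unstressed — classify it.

Approach: by step. Departure: by leap. Metric position: weak.
Step in, leap out, from a weak position — an escape tone (échappée). (It is the mirror image of the appoggiatura, which leaps in and steps out on a strong beat.)

Escape tone.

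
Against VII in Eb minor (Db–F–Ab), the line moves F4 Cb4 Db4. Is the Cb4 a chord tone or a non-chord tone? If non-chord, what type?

Non-chord tone — an appoggiatura.

The harmony at that moment is Db major triad (Db, F, Ab); Cb4 is not a chord tone.
It is approached by leap down from F4 and left by step up to Db4.
Leap in, step out — an appoggiatura.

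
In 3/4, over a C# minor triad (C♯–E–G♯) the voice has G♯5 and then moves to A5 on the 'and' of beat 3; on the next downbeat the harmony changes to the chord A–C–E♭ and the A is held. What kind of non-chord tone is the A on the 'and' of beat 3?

The harmony at that moment is C♯ minor triad (C♯, E, G♯); A5 is not a chord tone.
It is approached by step up from G♯5 and then sustained as the same pitch into the next harmony.
Arriving early and becoming a chord tone when the harmony changes — an anticipation.

Anticipation.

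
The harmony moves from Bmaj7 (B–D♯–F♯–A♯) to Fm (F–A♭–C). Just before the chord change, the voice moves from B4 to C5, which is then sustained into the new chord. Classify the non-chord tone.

C5 is an anticipation.

The harmony at that moment is B major seventh chord (B, D♯, F♯, A♯); C5 is not a chord tone.
It is approached by step up from B4 and then sustained as the same pitch into the next harmony.
Arriving early and becoming a chord tone when the harmony changes — an anticipation.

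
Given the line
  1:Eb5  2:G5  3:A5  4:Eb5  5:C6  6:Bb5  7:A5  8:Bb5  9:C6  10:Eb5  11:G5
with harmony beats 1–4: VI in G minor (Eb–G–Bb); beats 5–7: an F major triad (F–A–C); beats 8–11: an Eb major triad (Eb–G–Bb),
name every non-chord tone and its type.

The harmony at that moment is Eb major triad (Eb, G, Bb); A5 is not a chord tone.
It is approached by step up from G5 and left by leap down to Eb5.
Step in, leap out — an escape tone.
The harmony at that moment is F major triad (F, A, C); Bb5 is not a chord tone.
It is approached by step down from C6 and left by step down to A5.
Step in, step out in the same direction — a passing tone.
The harmony at that moment is Eb major triad (Eb, G, Bb); C6 is not a chord tone.
It is approached by step up from Bb5 and left by leap down to Eb5.
Step in, leap out — an escape tone.

A5 (beat 3) — escape tone; Bb5 (beat 6) — passing tone; C6 (beat 9) — escape tone.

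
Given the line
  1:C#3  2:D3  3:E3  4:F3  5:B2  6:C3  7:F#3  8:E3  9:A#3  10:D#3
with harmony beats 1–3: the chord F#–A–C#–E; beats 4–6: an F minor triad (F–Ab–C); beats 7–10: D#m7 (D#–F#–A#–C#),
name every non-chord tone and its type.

The harmony at that moment is F# minor seventh chord (F#, A, C#, E); D3 is not a chord tone.
It is approached by step up from C#3 and left by step up to E3.
Step in, step out in the same direction — a passing tone.
The harmony at that moment is F minor triad (F, Ab, C); B2 is not a chord tone.
It is approached by leap down from F3 and left by step up to C3.
Leap in, step out — an appoggiatura.
The harmony at that moment is D# minor seventh chord (D#, F#, A#, C#); E3 is not a chord tone.
It is approached by step down from F#3 and left by leap up to A#3.
Step in, leap out — an escape tone.

D3 (beat 2) — passing tone; B2 (beat 5) — appoggiatura; E3 (beat 8) — escape tone.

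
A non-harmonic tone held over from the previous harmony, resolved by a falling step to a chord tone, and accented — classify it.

Approach: by preparation — the pitch is first a chord tone, then held (tied or repeated) while the harmony changes under it. Departure: down by step. Metric position: strong.
A prepared dissonance that resolves downward by step — a suspension. (The same figure resolving upward would be a retardation.)

Suspension.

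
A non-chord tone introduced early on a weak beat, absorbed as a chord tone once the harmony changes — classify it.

Approach: ahead of the chord change (typically by step), so it is dissonant against the current harmony. Departure: none — the same pitch is restated or held and is a chord tone of the new harmony.
Dissonant first, consonant once the harmony catches up: the note simply arrives early — an anticipation. (The reverse timing, consonant first and dissonant after the change, would be a suspension or retardation.)

Anticipation.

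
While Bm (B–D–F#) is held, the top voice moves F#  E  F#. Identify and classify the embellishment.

E is a neighbor tone.

The harmony at that moment is B minor triad (B, D, F#); E is not a chord tone.
It is approached by step down from F# and left by step up to F#.
Step away and step back to the same note — a neighbor tone (lower neighbor).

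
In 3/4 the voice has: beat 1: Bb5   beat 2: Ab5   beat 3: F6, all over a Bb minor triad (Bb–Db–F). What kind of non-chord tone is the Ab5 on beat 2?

The harmony at that moment is Bb minor triad (Bb, Db, F); Ab5 is not a chord tone.
It is approached by step down from Bb5 and left by leap up to F6.
Step in, leap out, on a weak beat — an escape tone.

Escape tone.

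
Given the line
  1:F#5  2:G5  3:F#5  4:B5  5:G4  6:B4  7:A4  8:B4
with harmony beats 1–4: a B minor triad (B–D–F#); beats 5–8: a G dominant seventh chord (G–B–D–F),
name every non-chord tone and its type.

The harmony at that moment is B minor triad (B, D, F#); G5 is not a chord tone.
It is approached by step up from F#5 and left by step down to F#5.
Step away and step back to the same note — a neighbor tone (upper neighbor).
The harmony at that moment is G dominant seventh chord (G, B, D, F); A4 is not a chord tone.
It is approached by step down from B4 and left by step up to B4.
Step away and step back to the same note — a neighbor tone (lower neighbor).

G5 (beat 2) — neighbor tone; A4 (beat 7) — neighbor tone.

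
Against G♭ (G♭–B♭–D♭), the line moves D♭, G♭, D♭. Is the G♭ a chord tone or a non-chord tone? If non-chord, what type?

Chord tone (the root of Gb major triad).

Gb major triad contains G♭, B♭, D♭; G♭ is the root, so it is a chord tone.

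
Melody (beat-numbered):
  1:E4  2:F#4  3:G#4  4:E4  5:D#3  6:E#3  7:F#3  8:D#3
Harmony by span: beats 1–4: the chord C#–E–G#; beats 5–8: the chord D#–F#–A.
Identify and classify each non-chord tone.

The harmony at that moment is C# minor triad (C#, E, G#); F#4 is not a chord tone.
It is approached by step up from E4 and left by step up to G#4.
Step in, step out in the same direction — a passing tone.
The harmony at that moment is D# diminished triad (D#, F#, A); E#3 is not a chord tone.
It is approached by step up from D#3 and left by step up to F#3.
Step in, step out in the same direction — a passing tone.

F#4 (beat 2) — passing tone; E#3 (beat 6) — passing tone.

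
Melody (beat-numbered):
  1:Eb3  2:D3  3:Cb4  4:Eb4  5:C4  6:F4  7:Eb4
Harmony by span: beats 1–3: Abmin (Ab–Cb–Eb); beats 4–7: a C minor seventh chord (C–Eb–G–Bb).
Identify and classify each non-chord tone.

The harmony at that moment is Ab minor triad (Ab, Cb, Eb); D3 is not a chord tone.
It is approached by step down from Eb3 and left by leap up to Cb4.
Step in, leap out — an escape tone.
The harmony at that moment is C minor seventh chord (C, Eb, G, Bb); F4 is not a chord tone.
It is approached by leap up from C4 and left by step down to Eb4.
Leap in, step out — an appoggiatura.

D3 (beat 2) — escape tone; F4 (beat 6) — appoggiatura.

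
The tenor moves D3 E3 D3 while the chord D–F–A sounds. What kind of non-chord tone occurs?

The harmony at that moment is D minor triad (D, F, A); E3 is not a chord tone.
It is approached by step up from D3 and left by step down to D3.
Step away and step back to the same note — a neighbor tone (upper neighbor).

E3 is a neighbor tone.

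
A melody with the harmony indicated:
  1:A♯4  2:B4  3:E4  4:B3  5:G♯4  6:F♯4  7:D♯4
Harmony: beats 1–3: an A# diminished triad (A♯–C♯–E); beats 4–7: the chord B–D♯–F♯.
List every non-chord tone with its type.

B4 (beat 2) — escape tone; G♯4 (beat 5) — appoggiatura.

The harmony at that moment is A♯ diminished triad (A♯, C♯, E); B4 is not a chord tone.
It is approached by step up from A♯4 and left by leap down to E4.
Step in, leap out — an escape tone.
The harmony at that moment is B major triad (B, D♯, F♯); G♯4 is not a chord tone.
It is approached by leap up from B3 and left by step down to F♯4.
Leap in, step out — an appoggiatura.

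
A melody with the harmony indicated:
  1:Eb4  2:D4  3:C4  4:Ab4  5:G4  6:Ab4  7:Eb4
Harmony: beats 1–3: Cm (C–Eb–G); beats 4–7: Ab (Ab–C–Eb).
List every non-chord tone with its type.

The harmony at that moment is C minor triad (C, Eb, G); D4 is not a chord tone.
It is approached by step down from Eb4 and left by step down to C4.
Step in, step out in the same direction — a passing tone.
The harmony at that moment is Ab major triad (Ab, C, Eb); G4 is not a chord tone.
It is approached by step down from Ab4 and left by step up to Ab4.
Step away and step back to the same note — a neighbor tone (lower neighbor).

D4 (beat 2) — passing tone; G4 (beat 5) — neighbor tone.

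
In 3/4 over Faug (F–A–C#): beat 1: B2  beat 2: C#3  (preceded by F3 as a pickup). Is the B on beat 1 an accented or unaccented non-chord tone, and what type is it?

The harmony at that moment is F augmented triad (F, A, C#); B2 is not a chord tone.
It is approached by leap down from F3 and left by step up to C#3.
Leap in, step out — an appoggiatura.
It falls on the downbeat, so it is accented.

Accented appoggiatura.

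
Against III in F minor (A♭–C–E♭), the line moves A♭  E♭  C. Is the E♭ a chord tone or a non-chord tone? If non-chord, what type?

Ab major triad contains A♭, C, E♭; E♭ is the fifth, so it is a chord tone.

Chord tone (the fifth of Ab major triad).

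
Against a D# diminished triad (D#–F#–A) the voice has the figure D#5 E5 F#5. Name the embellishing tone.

The harmony at that moment is D# diminished triad (D#, F#, A); E5 is not a chord tone.
It is approached by step up from D#5 and left by step up to F#5.
Step in, step out in the same direction — a passing tone.

E5 is a passing tone.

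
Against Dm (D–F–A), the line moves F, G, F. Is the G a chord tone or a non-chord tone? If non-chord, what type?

Non-chord tone — a neighbor tone.

The harmony at that moment is D minor triad (D, F, A); G is not a chord tone.
It is approached by step up from F and left by step down to F.
Step away and step back to the same note — a neighbor tone (upper neighbor).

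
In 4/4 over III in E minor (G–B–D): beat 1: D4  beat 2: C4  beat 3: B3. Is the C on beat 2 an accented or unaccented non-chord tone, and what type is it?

Unaccented passing tone.

The harmony at that moment is G major triad (G, B, D); C4 is not a chord tone.
It is approached by step down from D4 and left by step down to B3.
Step in, step out in the same direction — a passing tone.
It falls on a weak beat, so it is unaccented.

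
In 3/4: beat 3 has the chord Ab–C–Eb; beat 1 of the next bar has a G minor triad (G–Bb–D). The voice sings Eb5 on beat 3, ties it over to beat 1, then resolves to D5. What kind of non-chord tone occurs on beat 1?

The harmony at that moment is G minor triad (G, Bb, D); Eb5 is not a chord tone.
It is held over (the same pitch as the preceding Eb5) and left by step down to D5.
Held over from the previous chord and resolving down by step — a suspension.

Suspension.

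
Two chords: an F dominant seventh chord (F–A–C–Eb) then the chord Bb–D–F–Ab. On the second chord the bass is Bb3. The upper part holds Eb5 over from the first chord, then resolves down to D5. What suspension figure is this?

4–3 suspension.

At the second chord the bass is Bb3. The suspended Eb5 lies a fourth above the bass; after resolving down by step to D5, the interval above the bass becomes a third.
Suspension figures are named by those two intervals: 4–3.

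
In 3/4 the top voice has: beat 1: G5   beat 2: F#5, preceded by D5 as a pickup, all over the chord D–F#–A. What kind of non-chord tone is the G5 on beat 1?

Appoggiatura.

The harmony at that moment is D major triad (D, F#, A); G5 is not a chord tone.
It is approached by leap up from D5 and left by step down to F#5.
Leap in, step out, metrically accented — an appoggiatura.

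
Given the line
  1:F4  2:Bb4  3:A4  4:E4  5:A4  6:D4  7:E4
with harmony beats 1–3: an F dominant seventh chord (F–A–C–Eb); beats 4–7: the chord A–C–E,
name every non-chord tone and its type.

Bb4 (beat 2) — appoggiatura; D4 (beat 6) — appoggiatura.

The harmony at that moment is F dominant seventh chord (F, A, C, Eb); Bb4 is not a chord tone.
It is approached by leap up from F4 and left by step down to A4.
Leap in, step out — an appoggiatura.
The harmony at that moment is A minor triad (A, C, E); D4 is not a chord tone.
It is approached by leap down from A4 and left by step up to E4.
Leap in, step out — an appoggiatura.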